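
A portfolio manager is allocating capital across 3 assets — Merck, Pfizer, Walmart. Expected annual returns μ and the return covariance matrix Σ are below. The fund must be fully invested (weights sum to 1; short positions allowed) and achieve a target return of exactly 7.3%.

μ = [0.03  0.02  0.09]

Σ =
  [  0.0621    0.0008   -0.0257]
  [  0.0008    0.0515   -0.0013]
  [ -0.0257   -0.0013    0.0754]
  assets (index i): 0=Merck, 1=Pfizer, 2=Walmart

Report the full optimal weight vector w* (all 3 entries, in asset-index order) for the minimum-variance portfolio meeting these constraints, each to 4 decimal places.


0.3477  -0.0552  0.7075

u=Σ⁻¹μ = [1.1348  0.4108  1.5875]
v=Σ⁻¹𝟙 = [25.0066  19.5875  22.1238]
a=μᵀu=0.185135  b=𝟙ᵀu=3.133090  c=𝟙ᵀv=66.717908  D=ac−b²=2.535581
λ₁=(c·0.073−b)/D = (66.717908·0.073−3.133090)/2.535581 = 0.685175
λ₂=(a−b·0.073)/D = (0.185135−3.133090·0.073)/2.535581 = -0.017188
w* = 0.685175·u + -0.017188·v:
  w_0 = 0.685175·1.1348 + -0.017188·25.0066 = 0.3477  (Merck)
  w_1 = 0.685175·0.4108 + -0.017188·19.5875 = -0.0552  (Pfizer)
  w_2 = 0.685175·1.5875 + -0.017188·22.1238 = 0.7075  (Walmart)
Σw_i=1.0000  μᵀw=0.0730
σ²=wᵀΣw=λ₁·μ_p+λ₂ = 0.685175·0.073 + -0.017188 = 0.032830 ≈ 0.0328


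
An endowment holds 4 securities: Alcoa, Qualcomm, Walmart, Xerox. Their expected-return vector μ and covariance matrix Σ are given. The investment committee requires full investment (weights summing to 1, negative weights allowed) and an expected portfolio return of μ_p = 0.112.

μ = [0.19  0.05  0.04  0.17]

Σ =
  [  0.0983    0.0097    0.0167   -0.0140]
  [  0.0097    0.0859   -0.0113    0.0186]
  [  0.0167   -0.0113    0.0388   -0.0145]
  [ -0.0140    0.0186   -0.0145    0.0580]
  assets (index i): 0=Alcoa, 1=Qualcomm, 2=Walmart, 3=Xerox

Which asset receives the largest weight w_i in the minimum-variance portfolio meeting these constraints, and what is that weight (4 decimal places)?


p=Σ⁻¹μ = [2.2877  -0.3443  1.4218  3.9491]
q=Σ⁻¹𝟙 = [6.6890  10.2192  34.9584  24.3184]
a=μᵀp=1.145674  b=𝟙ᵀp=7.314326  c=𝟙ᵀq=76.184949  D=ac−b²=33.783776
λ₁=(c·0.112−b)/D = (76.184949·0.112−7.314326)/33.783776 = 0.036064
λ₂=(a−b·0.112)/D = (1.145674−7.314326·0.112)/33.783776 = 0.009664
w* = 0.036064·p + 0.009664·q:
  w_0 = 0.036064·2.2877 + 0.009664·6.6890 = 0.1471  (Alcoa)
  w_1 = 0.036064·-0.3443 + 0.009664·10.2192 = 0.0863  (Qualcomm)
  w_2 = 0.036064·1.4218 + 0.009664·34.9584 = 0.3891  (Walmart)
  w_3 = 0.036064·3.9491 + 0.009664·24.3184 = 0.3774  (Xerox)
Σw_i=1.0000  μᵀw=0.1120
σ²=wᵀΣw=λ₁·μ_p+λ₂ = 0.036064·0.112 + 0.009664 = 0.013703 ≈ 0.0137

Walmart (0.3891)


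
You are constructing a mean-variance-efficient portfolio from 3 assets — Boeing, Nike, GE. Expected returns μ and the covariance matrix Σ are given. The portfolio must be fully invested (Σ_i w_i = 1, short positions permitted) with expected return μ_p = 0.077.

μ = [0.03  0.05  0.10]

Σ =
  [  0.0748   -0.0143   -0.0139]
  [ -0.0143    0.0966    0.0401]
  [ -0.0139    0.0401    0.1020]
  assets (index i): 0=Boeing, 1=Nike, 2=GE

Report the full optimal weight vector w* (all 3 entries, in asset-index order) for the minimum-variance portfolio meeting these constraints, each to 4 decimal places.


p=Σ⁻¹μ = [0.6227  0.2003  0.9865]
q=Σ⁻¹𝟙 = [16.7168  9.3346  8.4122]
a=μᵀp=0.127345  b=𝟙ᵀp=1.809454  c=𝟙ᵀq=34.463563  D=ac−b²=1.114641
λ₁=(c·0.077−b)/D = (34.463563·0.077−1.809454)/1.114641 = 0.757410
λ₂=(a−b·0.077)/D = (0.127345−1.809454·0.077)/1.114641 = -0.010750
w* = 0.757410·p + -0.010750·q:
  w_0 = 0.757410·0.6227 + -0.010750·16.7168 = 0.2919  (Boeing)
  w_1 = 0.757410·0.2003 + -0.010750·9.3346 = 0.0513  (Nike)
  w_2 = 0.757410·0.9865 + -0.010750·8.4122 = 0.6568  (GE)
Σw_i=1.0000  μᵀw=0.0770
σ²=wᵀΣw=λ₁·μ_p+λ₂ = 0.757410·0.077 + -0.010750 = 0.047570 ≈ 0.0476

0.2919  0.0513  0.6568


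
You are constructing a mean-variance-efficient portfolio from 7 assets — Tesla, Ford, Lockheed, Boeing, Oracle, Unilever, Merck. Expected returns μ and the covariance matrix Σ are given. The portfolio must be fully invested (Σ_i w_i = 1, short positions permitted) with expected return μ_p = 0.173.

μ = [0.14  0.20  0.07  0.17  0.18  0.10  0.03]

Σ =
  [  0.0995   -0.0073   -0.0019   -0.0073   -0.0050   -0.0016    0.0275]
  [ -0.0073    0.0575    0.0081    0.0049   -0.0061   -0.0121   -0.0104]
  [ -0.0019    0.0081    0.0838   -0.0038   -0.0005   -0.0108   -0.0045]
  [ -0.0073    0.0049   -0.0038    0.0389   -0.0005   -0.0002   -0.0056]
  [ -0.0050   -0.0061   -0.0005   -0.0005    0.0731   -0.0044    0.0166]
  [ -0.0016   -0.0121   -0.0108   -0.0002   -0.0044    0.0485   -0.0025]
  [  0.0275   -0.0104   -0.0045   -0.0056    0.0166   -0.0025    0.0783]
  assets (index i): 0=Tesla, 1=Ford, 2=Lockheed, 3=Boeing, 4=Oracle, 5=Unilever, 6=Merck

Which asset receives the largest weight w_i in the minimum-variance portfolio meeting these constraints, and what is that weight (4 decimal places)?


Ford (0.2698)

g=Σ⁻¹μ = [2.3087  4.3688  1.1736  4.4244  3.2595  3.8015  -0.0332]
h=Σ⁻¹𝟙 = [12.2013  25.1604  16.1037  28.5687  16.0864  33.1028  12.4433]
a=μᵀg=2.997141  b=𝟙ᵀg=19.303329  c=𝟙ᵀh=143.666566  D=ac−b²=57.970469
λ₁=(c·0.173−b)/D = (143.666566·0.173−19.303329)/57.970469 = 0.095755
λ₂=(a−b·0.173)/D = (2.997141−19.303329·0.173)/57.970469 = -0.005905
w* = 0.095755·g + -0.005905·h:
  w_0 = 0.095755·2.3087 + -0.005905·12.2013 = 0.1490  (Tesla)
  w_1 = 0.095755·4.3688 + -0.005905·25.1604 = 0.2698  (Ford)
  w_2 = 0.095755·1.1736 + -0.005905·16.1037 = 0.0173  (Lockheed)
  w_3 = 0.095755·4.4244 + -0.005905·28.5687 = 0.2550  (Boeing)
  w_4 = 0.095755·3.2595 + -0.005905·16.0864 = 0.2171  (Oracle)
  w_5 = 0.095755·3.8015 + -0.005905·33.1028 = 0.1685  (Unilever)
  w_6 = 0.095755·-0.0332 + -0.005905·12.4433 = -0.0767  (Merck)
Σw_i=1.0000  μᵀw=0.1730
σ²=wᵀΣw=λ₁·μ_p+λ₂ = 0.095755·0.173 + -0.005905 = 0.010660 ≈ 0.0107


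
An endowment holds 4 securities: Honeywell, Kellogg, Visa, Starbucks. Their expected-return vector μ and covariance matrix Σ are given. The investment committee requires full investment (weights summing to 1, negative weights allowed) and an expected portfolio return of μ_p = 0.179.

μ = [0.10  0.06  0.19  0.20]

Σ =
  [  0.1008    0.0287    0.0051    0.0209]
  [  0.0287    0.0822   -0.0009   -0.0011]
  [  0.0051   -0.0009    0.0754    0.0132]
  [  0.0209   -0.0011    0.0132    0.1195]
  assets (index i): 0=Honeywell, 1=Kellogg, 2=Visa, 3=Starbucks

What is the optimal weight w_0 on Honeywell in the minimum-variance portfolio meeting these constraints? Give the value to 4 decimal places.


0.0670

p=Σ⁻¹μ = [0.4179  0.6269  2.2616  1.3565]
q=Σ⁻¹𝟙 = [4.9857  10.6395  11.9541  6.2737]
a=μᵀp=0.780416  b=𝟙ᵀp=4.662955  c=𝟙ᵀq=33.853007  D=ac−b²=4.676262
λ₁=(c·0.179−b)/D = (33.853007·0.179−4.662955)/4.676262 = 0.298686
λ₂=(a−b·0.179)/D = (0.780416−4.662955·0.179)/4.676262 = -0.011602
w* = 0.298686·p + -0.011602·q:
  w_0 = 0.298686·0.4179 + -0.011602·4.9857 = 0.0670  (Honeywell)
  w_1 = 0.298686·0.6269 + -0.011602·10.6395 = 0.0638  (Kellogg)
  w_2 = 0.298686·2.2616 + -0.011602·11.9541 = 0.5368  (Visa)
  w_3 = 0.298686·1.3565 + -0.011602·6.2737 = 0.3324  (Starbucks)
Σw_i=1.0000  μᵀw=0.1790
σ²=wᵀΣw=λ₁·μ_p+λ₂ = 0.298686·0.179 + -0.011602 = 0.041863 ≈ 0.0419


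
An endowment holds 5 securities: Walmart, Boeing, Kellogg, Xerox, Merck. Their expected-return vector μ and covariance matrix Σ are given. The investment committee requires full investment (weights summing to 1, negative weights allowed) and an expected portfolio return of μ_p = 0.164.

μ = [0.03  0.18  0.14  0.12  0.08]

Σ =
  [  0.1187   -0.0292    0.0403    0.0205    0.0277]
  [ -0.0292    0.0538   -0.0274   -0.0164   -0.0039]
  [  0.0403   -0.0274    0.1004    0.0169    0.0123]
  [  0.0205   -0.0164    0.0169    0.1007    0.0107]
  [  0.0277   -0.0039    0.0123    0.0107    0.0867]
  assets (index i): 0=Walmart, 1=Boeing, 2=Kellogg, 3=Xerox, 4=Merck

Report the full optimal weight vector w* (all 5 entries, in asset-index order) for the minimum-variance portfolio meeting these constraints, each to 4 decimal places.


p=Σ⁻¹μ = [0.3561  5.2438  2.3626  1.5212  0.5219]
q=Σ⁻¹𝟙 = [8.8294  33.7556  12.9601  10.7040  7.0719]
a=μᵀp=1.509620  b=𝟙ᵀp=10.005542  c=𝟙ᵀq=73.321006  D=ac−b²=10.575996
λ₁=(c·0.164−b)/D = (73.321006·0.164−10.005542)/10.575996 = 0.190914
λ₂=(a−b·0.164)/D = (1.509620−10.005542·0.164)/10.575996 = -0.012414
w* = 0.190914·p + -0.012414·q:
  w_0 = 0.190914·0.3561 + -0.012414·8.8294 = -0.0416  (Walmart)
  w_1 = 0.190914·5.2438 + -0.012414·33.7556 = 0.5821  (Boeing)
  w_2 = 0.190914·2.3626 + -0.012414·12.9601 = 0.2902  (Kellogg)
  w_3 = 0.190914·1.5212 + -0.012414·10.7040 = 0.1575  (Xerox)
  w_4 = 0.190914·0.5219 + -0.012414·7.0719 = 0.0119  (Merck)
Σw_i=1.0000  μᵀw=0.1640
σ²=wᵀΣw=λ₁·μ_p+λ₂ = 0.190914·0.164 + -0.012414 = 0.018896 ≈ 0.0189

-0.0416  0.5821  0.2902  0.1575  0.0119


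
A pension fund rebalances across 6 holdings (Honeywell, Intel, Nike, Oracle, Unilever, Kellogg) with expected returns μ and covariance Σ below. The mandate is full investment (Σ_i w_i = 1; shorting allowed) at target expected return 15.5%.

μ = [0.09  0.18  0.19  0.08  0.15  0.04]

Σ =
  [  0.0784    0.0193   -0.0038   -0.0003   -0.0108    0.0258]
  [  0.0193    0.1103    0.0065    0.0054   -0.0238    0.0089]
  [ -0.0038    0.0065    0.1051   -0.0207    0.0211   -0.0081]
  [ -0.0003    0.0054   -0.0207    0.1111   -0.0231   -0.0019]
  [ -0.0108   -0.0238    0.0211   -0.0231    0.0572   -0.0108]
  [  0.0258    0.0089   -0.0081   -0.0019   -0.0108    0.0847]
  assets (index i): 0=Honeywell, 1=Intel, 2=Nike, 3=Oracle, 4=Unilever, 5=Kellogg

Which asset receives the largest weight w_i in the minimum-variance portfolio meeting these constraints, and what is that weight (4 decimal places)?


Unilever (0.4042)

u=Σ⁻¹μ = [1.0537  2.1079  1.2903  1.7084  4.0266  0.6049]
v=Σ⁻¹𝟙 = [10.4543  11.6097  7.2149  16.3771  30.5727  12.3577]
a=μᵀu=1.484266  b=𝟙ᵀu=10.791836  c=𝟙ᵀv=88.586368  D=ac−b²=15.021994
λ₁=(c·0.155−b)/D = (88.586368·0.155−10.791836)/15.021994 = 0.195650
λ₂=(a−b·0.155)/D = (1.484266−10.791836·0.155)/15.021994 = -0.012546
w* = 0.195650·u + -0.012546·v:
  w_0 = 0.195650·1.0537 + -0.012546·10.4543 = 0.0750  (Honeywell)
  w_1 = 0.195650·2.1079 + -0.012546·11.6097 = 0.2668  (Intel)
  w_2 = 0.195650·1.2903 + -0.012546·7.2149 = 0.1619  (Nike)
  w_3 = 0.195650·1.7084 + -0.012546·16.3771 = 0.1288  (Oracle)
  w_4 = 0.195650·4.0266 + -0.012546·30.5727 = 0.4042  (Unilever)
  w_5 = 0.195650·0.6049 + -0.012546·12.3577 = -0.0367  (Kellogg)
Σw_i=1.0000  μᵀw=0.1550
σ²=wᵀΣw=λ₁·μ_p+λ₂ = 0.195650·0.155 + -0.012546 = 0.017780 ≈ 0.0178


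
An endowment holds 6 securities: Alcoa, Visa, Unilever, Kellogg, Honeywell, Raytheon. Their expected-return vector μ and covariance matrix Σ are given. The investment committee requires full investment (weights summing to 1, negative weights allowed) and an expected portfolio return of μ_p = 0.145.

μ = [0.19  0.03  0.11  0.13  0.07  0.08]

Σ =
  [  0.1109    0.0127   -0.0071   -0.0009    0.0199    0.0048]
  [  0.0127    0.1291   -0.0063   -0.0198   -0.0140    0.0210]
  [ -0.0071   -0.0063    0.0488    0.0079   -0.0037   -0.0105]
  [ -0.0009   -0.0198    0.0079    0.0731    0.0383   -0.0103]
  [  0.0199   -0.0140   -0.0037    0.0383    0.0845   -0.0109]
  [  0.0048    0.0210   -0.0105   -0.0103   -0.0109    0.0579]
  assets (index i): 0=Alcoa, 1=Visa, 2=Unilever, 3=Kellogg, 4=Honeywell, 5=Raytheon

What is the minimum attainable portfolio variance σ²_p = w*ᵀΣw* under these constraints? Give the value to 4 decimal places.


0.0221

u=Σ⁻¹μ = [1.8036  0.1416  2.6590  1.8522  -0.0399  1.9850]
v=Σ⁻¹𝟙 = [7.0375  7.4290  26.4715  10.4870  10.7394  22.6811]
a=μᵀu=1.036204  b=𝟙ᵀu=8.401410  c=𝟙ᵀv=84.845474  D=ac−b²=17.333519
λ₁=(c·0.145−b)/D = (84.845474·0.145−8.401410)/17.333519 = 0.225066
λ₂=(a−b·0.145)/D = (1.036204−8.401410·0.145)/17.333519 = -0.010500
w* = 0.225066·u + -0.010500·v:
  w_0 = 0.225066·1.8036 + -0.010500·7.0375 = 0.3320  (Alcoa)
  w_1 = 0.225066·0.1416 + -0.010500·7.4290 = -0.0461  (Visa)
  w_2 = 0.225066·2.6590 + -0.010500·26.4715 = 0.3205  (Unilever)
  w_3 = 0.225066·1.8522 + -0.010500·10.4870 = 0.3067  (Kellogg)
  w_4 = 0.225066·-0.0399 + -0.010500·10.7394 = -0.1217  (Honeywell)
  w_5 = 0.225066·1.9850 + -0.010500·22.6811 = 0.2086  (Raytheon)
Σw_i=1.0000  μᵀw=0.1450
σ²=wᵀΣw=λ₁·μ_p+λ₂ = 0.225066·0.145 + -0.010500 = 0.022135 ≈ 0.0221


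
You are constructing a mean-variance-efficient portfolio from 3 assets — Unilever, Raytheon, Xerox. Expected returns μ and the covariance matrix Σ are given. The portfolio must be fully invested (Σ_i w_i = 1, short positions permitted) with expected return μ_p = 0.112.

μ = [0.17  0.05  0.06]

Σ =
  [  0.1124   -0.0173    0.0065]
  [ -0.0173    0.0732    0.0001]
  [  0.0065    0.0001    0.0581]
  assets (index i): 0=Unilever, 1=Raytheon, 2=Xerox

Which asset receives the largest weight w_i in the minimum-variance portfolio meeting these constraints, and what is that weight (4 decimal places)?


g=Σ⁻¹μ = [1.6275  1.0665  0.8488]
h=Σ⁻¹𝟙 = [10.4501  16.1091  16.0149]
a=μᵀg=0.380934  b=𝟙ᵀg=3.542862  c=𝟙ᵀh=42.574043  D=ac−b²=3.666044
λ₁=(c·0.112−b)/D = (42.574043·0.112−3.542862)/3.666044 = 0.334265
λ₂=(a−b·0.112)/D = (0.380934−3.542862·0.112)/3.666044 = -0.004328
w* = 0.334265·g + -0.004328·h:
  w_0 = 0.334265·1.6275 + -0.004328·10.4501 = 0.4988  (Unilever)
  w_1 = 0.334265·1.0665 + -0.004328·16.1091 = 0.2868  (Raytheon)
  w_2 = 0.334265·0.8488 + -0.004328·16.0149 = 0.2144  (Xerox)
Σw_i=1.0000  μᵀw=0.1120
σ²=wᵀΣw=λ₁·μ_p+λ₂ = 0.334265·0.112 + -0.004328 = 0.033110 ≈ 0.0331

Unilever (0.4988)


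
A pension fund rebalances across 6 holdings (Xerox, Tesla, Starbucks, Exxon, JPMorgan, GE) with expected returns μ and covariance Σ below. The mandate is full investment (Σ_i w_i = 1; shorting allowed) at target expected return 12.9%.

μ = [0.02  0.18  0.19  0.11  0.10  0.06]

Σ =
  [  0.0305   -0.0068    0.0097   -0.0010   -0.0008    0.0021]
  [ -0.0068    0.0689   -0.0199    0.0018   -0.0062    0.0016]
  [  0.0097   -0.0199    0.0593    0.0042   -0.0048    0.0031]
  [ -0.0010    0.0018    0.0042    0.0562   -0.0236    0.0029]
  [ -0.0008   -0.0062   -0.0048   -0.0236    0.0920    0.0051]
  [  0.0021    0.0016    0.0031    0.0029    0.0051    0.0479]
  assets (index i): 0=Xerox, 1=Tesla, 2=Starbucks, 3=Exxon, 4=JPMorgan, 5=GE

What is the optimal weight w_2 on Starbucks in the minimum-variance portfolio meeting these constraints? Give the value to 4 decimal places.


u=Σ⁻¹μ = [0.2315  4.0635  4.5148  2.3898  2.1872  0.4370]
v=Σ⁻¹𝟙 = [32.4648  23.8928  18.7139  23.4546  18.9787  14.0036]
a=μᵀu=2.101684  b=𝟙ᵀu=13.823730  c=𝟙ᵀv=131.508370  D=ac−b²=85.293467
λ₁=(c·0.129−b)/D = (131.508370·0.129−13.823730)/85.293467 = 0.036824
λ₂=(a−b·0.129)/D = (2.101684−13.823730·0.129)/85.293467 = 0.003733
w* = 0.036824·u + 0.003733·v:
  w_0 = 0.036824·0.2315 + 0.003733·32.4648 = 0.1297  (Xerox)
  w_1 = 0.036824·4.0635 + 0.003733·23.8928 = 0.2388  (Tesla)
  w_2 = 0.036824·4.5148 + 0.003733·18.7139 = 0.2361  (Starbucks)
  w_3 = 0.036824·2.3898 + 0.003733·23.4546 = 0.1756  (Exxon)
  w_4 = 0.036824·2.1872 + 0.003733·18.9787 = 0.1514  (JPMorgan)
  w_5 = 0.036824·0.4370 + 0.003733·14.0036 = 0.0684  (GE)
Σw_i=1.0000  μᵀw=0.1290
σ²=wᵀΣw=λ₁·μ_p+λ₂ = 0.036824·0.129 + 0.003733 = 0.008484 ≈ 0.0085

0.2361


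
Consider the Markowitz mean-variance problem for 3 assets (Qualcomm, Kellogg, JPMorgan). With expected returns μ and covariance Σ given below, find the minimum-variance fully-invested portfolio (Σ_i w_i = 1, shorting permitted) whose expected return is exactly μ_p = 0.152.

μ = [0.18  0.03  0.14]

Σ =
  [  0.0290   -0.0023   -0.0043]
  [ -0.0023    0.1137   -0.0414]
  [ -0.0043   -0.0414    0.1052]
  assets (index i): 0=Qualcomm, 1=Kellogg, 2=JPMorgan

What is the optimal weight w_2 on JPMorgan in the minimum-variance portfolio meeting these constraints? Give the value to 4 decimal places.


0.2134

u=Σ⁻¹μ = [6.6017  1.1442  2.0509]
v=Σ⁻¹𝟙 = [38.3100  15.8764  17.3195]
a=μᵀu=1.509766  b=𝟙ᵀu=9.796821  c=𝟙ᵀv=71.505861  D=ac−b²=11.979431
λ₁=(c·0.152−b)/D = (71.505861·0.152−9.796821)/11.979431 = 0.089493
λ₂=(a−b·0.152)/D = (1.509766−9.796821·0.152)/11.979431 = 0.001724
w* = 0.089493·u + 0.001724·v:
  w_0 = 0.089493·6.6017 + 0.001724·38.3100 = 0.6568  (Qualcomm)
  w_1 = 0.089493·1.1442 + 0.001724·15.8764 = 0.1298  (Kellogg)
  w_2 = 0.089493·2.0509 + 0.001724·17.3195 = 0.2134  (JPMorgan)
Σw_i=1.0000  μᵀw=0.1520
σ²=wᵀΣw=λ₁·μ_p+λ₂ = 0.089493·0.152 + 0.001724 = 0.015327 ≈ 0.0153


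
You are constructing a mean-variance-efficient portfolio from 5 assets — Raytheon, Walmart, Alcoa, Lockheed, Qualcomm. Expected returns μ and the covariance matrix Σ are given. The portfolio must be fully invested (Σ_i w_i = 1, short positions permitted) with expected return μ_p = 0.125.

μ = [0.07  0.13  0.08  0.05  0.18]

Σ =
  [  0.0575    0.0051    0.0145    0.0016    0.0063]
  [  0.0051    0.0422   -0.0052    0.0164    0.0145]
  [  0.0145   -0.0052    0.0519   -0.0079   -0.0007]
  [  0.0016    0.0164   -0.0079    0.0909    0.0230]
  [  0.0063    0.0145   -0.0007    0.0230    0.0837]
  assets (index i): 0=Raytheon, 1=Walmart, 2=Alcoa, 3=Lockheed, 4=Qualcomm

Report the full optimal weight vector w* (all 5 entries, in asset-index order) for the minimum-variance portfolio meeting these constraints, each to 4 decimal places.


0.0734  0.4171  0.2774  -0.0128  0.2450

g=Σ⁻¹μ = [0.3619  2.7465  1.7021  -0.2411  1.7280]
h=Σ⁻¹𝟙 = [9.7829  20.0416  19.7553  7.4478  5.8578]
a=μᵀg=0.817534  b=𝟙ᵀg=6.297418  c=𝟙ᵀh=62.885334  D=ac−b²=11.753407
λ₁=(c·0.125−b)/D = (62.885334·0.125−6.297418)/11.753407 = 0.133004
λ₂=(a−b·0.125)/D = (0.817534−6.297418·0.125)/11.753407 = 0.002583
w* = 0.133004·g + 0.002583·h:
  w_0 = 0.133004·0.3619 + 0.002583·9.7829 = 0.0734  (Raytheon)
  w_1 = 0.133004·2.7465 + 0.002583·20.0416 = 0.4171  (Walmart)
  w_2 = 0.133004·1.7021 + 0.002583·19.7553 = 0.2774  (Alcoa)
  w_3 = 0.133004·-0.2411 + 0.002583·7.4478 = -0.0128  (Lockheed)
  w_4 = 0.133004·1.7280 + 0.002583·5.8578 = 0.2450  (Qualcomm)
Σw_i=1.0000  μᵀw=0.1250
σ²=wᵀΣw=λ₁·μ_p+λ₂ = 0.133004·0.125 + 0.002583 = 0.019208 ≈ 0.0192


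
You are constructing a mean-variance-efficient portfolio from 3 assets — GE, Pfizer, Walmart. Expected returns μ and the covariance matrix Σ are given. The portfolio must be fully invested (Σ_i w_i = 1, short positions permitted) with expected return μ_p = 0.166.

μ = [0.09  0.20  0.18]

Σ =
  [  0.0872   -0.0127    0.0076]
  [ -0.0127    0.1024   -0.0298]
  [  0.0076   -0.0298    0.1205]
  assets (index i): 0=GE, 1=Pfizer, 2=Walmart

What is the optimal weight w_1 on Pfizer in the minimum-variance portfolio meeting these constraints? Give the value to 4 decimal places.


x=Σ⁻¹μ = [1.2456  2.7148  2.0866]
y=Σ⁻¹𝟙 = [12.6210  14.5624  11.1041]
a=μᵀx=1.030666  b=𝟙ᵀx=6.047097  c=𝟙ᵀy=38.287443  D=ac−b²=2.894191
λ₁=(c·0.166−b)/D = (38.287443·0.166−6.047097)/2.894191 = 0.106634
λ₂=(a−b·0.166)/D = (1.030666−6.047097·0.166)/2.894191 = 0.009277
w* = 0.106634·x + 0.009277·y:
  w_0 = 0.106634·1.2456 + 0.009277·12.6210 = 0.2499  (GE)
  w_1 = 0.106634·2.7148 + 0.009277·14.5624 = 0.4246  (Pfizer)
  w_2 = 0.106634·2.0866 + 0.009277·11.1041 = 0.3255  (Walmart)
Σw_i=1.0000  μᵀw=0.1660
σ²=wᵀΣw=λ₁·μ_p+λ₂ = 0.106634·0.166 + 0.009277 = 0.026978 ≈ 0.0270

0.4246


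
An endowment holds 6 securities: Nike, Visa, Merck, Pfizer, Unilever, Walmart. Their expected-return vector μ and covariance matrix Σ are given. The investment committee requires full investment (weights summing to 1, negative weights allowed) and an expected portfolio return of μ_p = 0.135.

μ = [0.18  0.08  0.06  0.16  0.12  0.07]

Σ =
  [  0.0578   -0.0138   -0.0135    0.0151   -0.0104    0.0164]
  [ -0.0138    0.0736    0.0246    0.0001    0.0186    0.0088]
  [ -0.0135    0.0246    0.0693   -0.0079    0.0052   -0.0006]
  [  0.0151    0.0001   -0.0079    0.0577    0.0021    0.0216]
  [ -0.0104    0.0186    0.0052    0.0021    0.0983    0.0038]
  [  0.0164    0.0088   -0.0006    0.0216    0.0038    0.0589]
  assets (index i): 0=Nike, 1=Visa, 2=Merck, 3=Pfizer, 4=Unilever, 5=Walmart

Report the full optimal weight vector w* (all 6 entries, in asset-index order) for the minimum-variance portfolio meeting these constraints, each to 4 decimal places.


g=Σ⁻¹μ = [3.5680  1.0821  1.3335  2.3024  1.3079  -0.8818]
h=Σ⁻¹𝟙 = [20.2744  9.1054  15.8514  11.9069  9.3024  5.1672]
a=μᵀg=1.272418  b=𝟙ᵀg=8.711990  c=𝟙ᵀh=71.607604  D=ac−b²=15.216063
λ₁=(c·0.135−b)/D = (71.607604·0.135−8.711990)/15.216063 = 0.062765
λ₂=(a−b·0.135)/D = (1.272418−8.711990·0.135)/15.216063 = 0.006329
w* = 0.062765·g + 0.006329·h:
  w_0 = 0.062765·3.5680 + 0.006329·20.2744 = 0.3523  (Nike)
  w_1 = 0.062765·1.0821 + 0.006329·9.1054 = 0.1255  (Visa)
  w_2 = 0.062765·1.3335 + 0.006329·15.8514 = 0.1840  (Merck)
  w_3 = 0.062765·2.3024 + 0.006329·11.9069 = 0.2199  (Pfizer)
  w_4 = 0.062765·1.3079 + 0.006329·9.3024 = 0.1410  (Unilever)
  w_5 = 0.062765·-0.8818 + 0.006329·5.1672 = -0.0226  (Walmart)
Σw_i=1.0000  μᵀw=0.1350
σ²=wᵀΣw=λ₁·μ_p+λ₂ = 0.062765·0.135 + 0.006329 = 0.014802 ≈ 0.0148

0.3523  0.1255  0.1840  0.2199  0.1410  -0.0226


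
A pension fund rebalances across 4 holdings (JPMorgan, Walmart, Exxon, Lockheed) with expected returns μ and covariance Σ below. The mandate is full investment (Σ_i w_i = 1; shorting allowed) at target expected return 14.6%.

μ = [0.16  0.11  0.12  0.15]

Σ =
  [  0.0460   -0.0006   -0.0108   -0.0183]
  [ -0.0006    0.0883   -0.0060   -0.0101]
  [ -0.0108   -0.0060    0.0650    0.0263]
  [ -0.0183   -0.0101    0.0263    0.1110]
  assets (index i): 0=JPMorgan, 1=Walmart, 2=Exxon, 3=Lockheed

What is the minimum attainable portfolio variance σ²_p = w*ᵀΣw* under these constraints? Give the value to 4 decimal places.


p=Σ⁻¹μ = [4.6919  1.6214  2.0527  1.7860]
q=Σ⁻¹𝟙 = [30.4225  13.9836  17.1887  11.2244]
a=μᵀp=1.443293  b=𝟙ᵀp=10.152084  c=𝟙ᵀq=72.819090  D=ac−b²=2.034467
λ₁=(c·0.146−b)/D = (72.819090·0.146−10.152084)/2.034467 = 0.235690
λ₂=(a−b·0.146)/D = (1.443293−10.152084·0.146)/2.034467 = -0.019126
w* = 0.235690·p + -0.019126·q:
  w_0 = 0.235690·4.6919 + -0.019126·30.4225 = 0.5240  (JPMorgan)
  w_1 = 0.235690·1.6214 + -0.019126·13.9836 = 0.1147  (Walmart)
  w_2 = 0.235690·2.0527 + -0.019126·17.1887 = 0.1551  (Exxon)
  w_3 = 0.235690·1.7860 + -0.019126·11.2244 = 0.2063  (Lockheed)
Σw_i=1.0000  μᵀw=0.1460
σ²=wᵀΣw=λ₁·μ_p+λ₂ = 0.235690·0.146 + -0.019126 = 0.015285 ≈ 0.0153

0.0153


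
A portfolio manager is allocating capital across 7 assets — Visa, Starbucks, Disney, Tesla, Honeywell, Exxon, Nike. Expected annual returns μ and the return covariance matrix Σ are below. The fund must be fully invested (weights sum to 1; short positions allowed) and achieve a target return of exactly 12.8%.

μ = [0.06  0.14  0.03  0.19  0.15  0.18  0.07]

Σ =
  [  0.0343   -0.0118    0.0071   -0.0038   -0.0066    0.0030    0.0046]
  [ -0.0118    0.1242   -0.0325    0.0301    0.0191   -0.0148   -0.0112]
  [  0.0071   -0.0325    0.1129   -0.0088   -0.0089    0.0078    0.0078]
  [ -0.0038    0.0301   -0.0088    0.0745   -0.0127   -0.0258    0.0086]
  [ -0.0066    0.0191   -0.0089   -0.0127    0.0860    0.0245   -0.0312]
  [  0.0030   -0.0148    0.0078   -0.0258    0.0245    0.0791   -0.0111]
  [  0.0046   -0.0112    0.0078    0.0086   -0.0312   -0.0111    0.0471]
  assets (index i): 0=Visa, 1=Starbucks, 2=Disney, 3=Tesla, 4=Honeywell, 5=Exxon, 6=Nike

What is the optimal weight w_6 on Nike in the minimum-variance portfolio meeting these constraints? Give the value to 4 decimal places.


0.2116

x=Σ⁻¹μ = [2.1359  0.8563  0.4163  3.5076  2.5506  3.1163  3.1958]
y=Σ⁻¹𝟙 = [31.1803  10.8452  9.6741  17.1788  23.4419  15.8288  35.2851]
a=μᵀx=2.094194  b=𝟙ᵀx=15.778784  c=𝟙ᵀy=143.434341  D=ac−b²=51.409261
λ₁=(c·0.128−b)/D = (143.434341·0.128−15.778784)/51.409261 = 0.050201
λ₂=(a−b·0.128)/D = (2.094194−15.778784·0.128)/51.409261 = 0.001449
w* = 0.050201·x + 0.001449·y:
  w_0 = 0.050201·2.1359 + 0.001449·31.1803 = 0.1524  (Visa)
  w_1 = 0.050201·0.8563 + 0.001449·10.8452 = 0.0587  (Starbucks)
  w_2 = 0.050201·0.4163 + 0.001449·9.6741 = 0.0349  (Disney)
  w_3 = 0.050201·3.5076 + 0.001449·17.1788 = 0.2010  (Tesla)
  w_4 = 0.050201·2.5506 + 0.001449·23.4419 = 0.1620  (Honeywell)
  w_5 = 0.050201·3.1163 + 0.001449·15.8288 = 0.1794  (Exxon)
  w_6 = 0.050201·3.1958 + 0.001449·35.2851 = 0.2116  (Nike)
Σw_i=1.0000  μᵀw=0.1280
σ²=wᵀΣw=λ₁·μ_p+λ₂ = 0.050201·0.128 + 0.001449 = 0.007875 ≈ 0.0079


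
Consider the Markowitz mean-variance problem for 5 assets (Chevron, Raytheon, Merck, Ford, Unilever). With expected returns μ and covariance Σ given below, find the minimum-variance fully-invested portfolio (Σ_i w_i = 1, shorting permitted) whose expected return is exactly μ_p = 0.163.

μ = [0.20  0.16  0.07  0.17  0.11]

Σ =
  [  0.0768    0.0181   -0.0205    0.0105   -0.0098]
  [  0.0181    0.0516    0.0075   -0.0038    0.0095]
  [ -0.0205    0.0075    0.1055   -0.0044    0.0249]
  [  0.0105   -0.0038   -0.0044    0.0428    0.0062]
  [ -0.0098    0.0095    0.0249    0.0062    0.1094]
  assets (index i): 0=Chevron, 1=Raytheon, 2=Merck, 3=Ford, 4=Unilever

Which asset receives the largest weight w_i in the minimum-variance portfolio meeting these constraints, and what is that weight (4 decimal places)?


Ford (0.4069)

x=Σ⁻¹μ = [1.7928  2.5251  0.8628  3.7672  0.5369]
y=Σ⁻¹𝟙 = [9.6520  15.2646  10.0049  22.6387  5.1197]
a=μᵀx=1.522463  b=𝟙ᵀx=9.484833  c=𝟙ᵀy=62.679914  D=ac−b²=5.465806
λ₁=(c·0.163−b)/D = (62.679914·0.163−9.484833)/5.465806 = 0.133922
λ₂=(a−b·0.163)/D = (1.522463−9.484833·0.163)/5.465806 = -0.004311
w* = 0.133922·x + -0.004311·y:
  w_0 = 0.133922·1.7928 + -0.004311·9.6520 = 0.1985  (Chevron)
  w_1 = 0.133922·2.5251 + -0.004311·15.2646 = 0.2724  (Raytheon)
  w_2 = 0.133922·0.8628 + -0.004311·10.0049 = 0.0724  (Merck)
  w_3 = 0.133922·3.7672 + -0.004311·22.6387 = 0.4069  (Ford)
  w_4 = 0.133922·0.5369 + -0.004311·5.1197 = 0.0498  (Unilever)
Σw_i=1.0000  μᵀw=0.1630
σ²=wᵀΣw=λ₁·μ_p+λ₂ = 0.133922·0.163 + -0.004311 = 0.017518 ≈ 0.0175


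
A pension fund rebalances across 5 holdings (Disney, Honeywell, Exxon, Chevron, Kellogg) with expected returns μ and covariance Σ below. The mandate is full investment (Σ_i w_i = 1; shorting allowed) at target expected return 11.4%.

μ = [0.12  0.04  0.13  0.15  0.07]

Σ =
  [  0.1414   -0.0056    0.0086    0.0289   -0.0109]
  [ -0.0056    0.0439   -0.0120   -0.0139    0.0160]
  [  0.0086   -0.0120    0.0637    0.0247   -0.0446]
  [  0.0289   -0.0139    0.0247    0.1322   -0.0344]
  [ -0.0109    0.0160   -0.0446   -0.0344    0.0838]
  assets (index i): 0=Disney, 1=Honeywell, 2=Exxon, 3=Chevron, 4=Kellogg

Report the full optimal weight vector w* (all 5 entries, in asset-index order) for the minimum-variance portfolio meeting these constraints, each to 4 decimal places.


u=Σ⁻¹μ = [0.6574  1.2766  4.0526  1.2376  3.3420]
v=Σ⁻¹𝟙 = [6.1691  25.4491  38.5020  10.1654  32.5410]
a=μᵀu=1.076370  b=𝟙ᵀu=10.566203  c=𝟙ᵀv=112.826646  D=ac−b²=9.798538
λ₁=(c·0.114−b)/D = (112.826646·0.114−10.566203)/9.798538 = 0.234324
λ₂=(a−b·0.114)/D = (1.076370−10.566203·0.114)/9.798538 = -0.013081
w* = 0.234324·u + -0.013081·v:
  w_0 = 0.234324·0.6574 + -0.013081·6.1691 = 0.0733  (Disney)
  w_1 = 0.234324·1.2766 + -0.013081·25.4491 = -0.0338  (Honeywell)
  w_2 = 0.234324·4.0526 + -0.013081·38.5020 = 0.4460  (Exxon)
  w_3 = 0.234324·1.2376 + -0.013081·10.1654 = 0.1570  (Chevron)
  w_4 = 0.234324·3.3420 + -0.013081·32.5410 = 0.3574  (Kellogg)
Σw_i=1.0000  μᵀw=0.1140
σ²=wᵀΣw=λ₁·μ_p+λ₂ = 0.234324·0.114 + -0.013081 = 0.013632 ≈ 0.0136

0.0733  -0.0338  0.4460  0.1570  0.3574


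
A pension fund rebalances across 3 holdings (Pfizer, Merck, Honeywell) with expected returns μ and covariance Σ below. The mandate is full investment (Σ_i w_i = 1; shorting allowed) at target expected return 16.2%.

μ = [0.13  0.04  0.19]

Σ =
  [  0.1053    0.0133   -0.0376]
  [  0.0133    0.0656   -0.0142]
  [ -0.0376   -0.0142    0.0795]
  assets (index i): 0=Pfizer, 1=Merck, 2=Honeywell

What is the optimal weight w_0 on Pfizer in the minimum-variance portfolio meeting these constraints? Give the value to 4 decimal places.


0.3811

g=Σ⁻¹μ = [2.4432  0.9173  3.7093]
h=Σ⁻¹𝟙 = [15.5466  17.0662  22.9798]
a=μᵀg=1.059081  b=𝟙ᵀg=7.069869  c=𝟙ᵀh=55.592615  D=ac−b²=8.894050
λ₁=(c·0.162−b)/D = (55.592615·0.162−7.069869)/8.894050 = 0.217689
λ₂=(a−b·0.162)/D = (1.059081−7.069869·0.162)/8.894050 = -0.009696
w* = 0.217689·g + -0.009696·h:
  w_0 = 0.217689·2.4432 + -0.009696·15.5466 = 0.3811  (Pfizer)
  w_1 = 0.217689·0.9173 + -0.009696·17.0662 = 0.0342  (Merck)
  w_2 = 0.217689·3.7093 + -0.009696·22.9798 = 0.5847  (Honeywell)
Σw_i=1.0000  μᵀw=0.1620
σ²=wᵀΣw=λ₁·μ_p+λ₂ = 0.217689·0.162 + -0.009696 = 0.025569 ≈ 0.0256


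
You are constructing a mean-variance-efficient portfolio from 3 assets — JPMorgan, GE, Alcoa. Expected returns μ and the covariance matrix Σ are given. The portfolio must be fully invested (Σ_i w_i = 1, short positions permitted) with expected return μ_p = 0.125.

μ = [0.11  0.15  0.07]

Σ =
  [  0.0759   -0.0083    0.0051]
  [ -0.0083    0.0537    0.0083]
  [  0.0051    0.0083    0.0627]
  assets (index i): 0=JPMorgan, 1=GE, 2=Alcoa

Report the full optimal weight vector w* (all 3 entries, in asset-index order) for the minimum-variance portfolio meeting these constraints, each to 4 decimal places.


0.3250  0.5250  0.1500

u=Σ⁻¹μ = [1.7351  2.9715  0.5819]
v=Σ⁻¹𝟙 = [14.4239  18.9554  12.2665]
a=μᵀu=0.677329  b=𝟙ᵀu=5.288592  c=𝟙ᵀv=45.645764  D=ac−b²=2.948009
λ₁=(c·0.125−b)/D = (45.645764·0.125−5.288592)/2.948009 = 0.141495
λ₂=(a−b·0.125)/D = (0.677329−5.288592·0.125)/2.948009 = 0.005514
w* = 0.141495·u + 0.005514·v:
  w_0 = 0.141495·1.7351 + 0.005514·14.4239 = 0.3250  (JPMorgan)
  w_1 = 0.141495·2.9715 + 0.005514·18.9554 = 0.5250  (GE)
  w_2 = 0.141495·0.5819 + 0.005514·12.2665 = 0.1500  (Alcoa)
Σw_i=1.0000  μᵀw=0.1250
σ²=wᵀΣw=λ₁·μ_p+λ₂ = 0.141495·0.125 + 0.005514 = 0.023201 ≈ 0.0232


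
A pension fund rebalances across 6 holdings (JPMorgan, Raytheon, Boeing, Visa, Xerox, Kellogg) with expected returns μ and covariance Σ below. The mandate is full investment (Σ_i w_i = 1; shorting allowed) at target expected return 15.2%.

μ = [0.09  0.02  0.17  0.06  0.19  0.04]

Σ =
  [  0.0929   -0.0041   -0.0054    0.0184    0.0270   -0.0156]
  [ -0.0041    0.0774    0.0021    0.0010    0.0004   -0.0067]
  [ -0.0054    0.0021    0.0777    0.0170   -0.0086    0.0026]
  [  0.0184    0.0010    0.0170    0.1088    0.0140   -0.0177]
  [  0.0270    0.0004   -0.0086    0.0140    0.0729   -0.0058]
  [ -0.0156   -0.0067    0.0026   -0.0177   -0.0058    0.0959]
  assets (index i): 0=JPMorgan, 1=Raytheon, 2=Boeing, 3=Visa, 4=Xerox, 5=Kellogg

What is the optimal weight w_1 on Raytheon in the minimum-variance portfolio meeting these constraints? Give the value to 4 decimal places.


u=Σ⁻¹μ = [0.4415  0.2501  2.5478  -0.1939  2.8248  0.5724]
v=Σ⁻¹𝟙 = [10.0172  14.2298  12.5712  6.3094  11.3592  14.5619]
a=μᵀu=1.025817  b=𝟙ᵀu=6.442519  c=𝟙ᵀv=69.048536  D=ac−b²=29.325121
λ₁=(c·0.152−b)/D = (69.048536·0.152−6.442519)/29.325121 = 0.138204
λ₂=(a−b·0.152)/D = (1.025817−6.442519·0.152)/29.325121 = 0.001588
w* = 0.138204·u + 0.001588·v:
  w_0 = 0.138204·0.4415 + 0.001588·10.0172 = 0.0769  (JPMorgan)
  w_1 = 0.138204·0.2501 + 0.001588·14.2298 = 0.0572  (Raytheon)
  w_2 = 0.138204·2.5478 + 0.001588·12.5712 = 0.3721  (Boeing)
  w_3 = 0.138204·-0.1939 + 0.001588·6.3094 = -0.0168  (Visa)
  w_4 = 0.138204·2.8248 + 0.001588·11.3592 = 0.4084  (Xerox)
  w_5 = 0.138204·0.5724 + 0.001588·14.5619 = 0.1022  (Kellogg)
Σw_i=1.0000  μᵀw=0.1520
σ²=wᵀΣw=λ₁·μ_p+λ₂ = 0.138204·0.152 + 0.001588 = 0.022595 ≈ 0.0226

0.0572


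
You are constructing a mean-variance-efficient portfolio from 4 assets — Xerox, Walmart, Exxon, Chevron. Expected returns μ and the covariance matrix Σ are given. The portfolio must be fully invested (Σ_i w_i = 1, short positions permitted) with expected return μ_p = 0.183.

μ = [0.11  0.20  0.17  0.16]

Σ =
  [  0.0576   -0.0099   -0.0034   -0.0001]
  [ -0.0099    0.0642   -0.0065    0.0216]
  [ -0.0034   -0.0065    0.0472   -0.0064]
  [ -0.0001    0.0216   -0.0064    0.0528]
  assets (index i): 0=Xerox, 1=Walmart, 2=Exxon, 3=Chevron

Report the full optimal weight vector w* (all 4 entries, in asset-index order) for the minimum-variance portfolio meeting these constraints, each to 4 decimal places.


-0.0093  0.4536  0.4393  0.1165

g=Σ⁻¹μ = [2.7387  3.2371  4.5516  2.2630]
h=Σ⁻¹𝟙 = [21.8188  16.4610  27.1315  15.5353]
a=μᵀg=2.084509  b=𝟙ᵀg=12.790285  c=𝟙ᵀh=80.946691  D=ac−b²=5.142722
λ₁=(c·0.183−b)/D = (80.946691·0.183−12.790285)/5.142722 = 0.393364
λ₂=(a−b·0.183)/D = (2.084509−12.790285·0.183)/5.142722 = -0.049801
w* = 0.393364·g + -0.049801·h:
  w_0 = 0.393364·2.7387 + -0.049801·21.8188 = -0.0093  (Xerox)
  w_1 = 0.393364·3.2371 + -0.049801·16.4610 = 0.4536  (Walmart)
  w_2 = 0.393364·4.5516 + -0.049801·27.1315 = 0.4393  (Exxon)
  w_3 = 0.393364·2.2630 + -0.049801·15.5353 = 0.1165  (Chevron)
Σw_i=1.0000  μᵀw=0.1830
σ²=wᵀΣw=λ₁·μ_p+λ₂ = 0.393364·0.183 + -0.049801 = 0.022184 ≈ 0.0222


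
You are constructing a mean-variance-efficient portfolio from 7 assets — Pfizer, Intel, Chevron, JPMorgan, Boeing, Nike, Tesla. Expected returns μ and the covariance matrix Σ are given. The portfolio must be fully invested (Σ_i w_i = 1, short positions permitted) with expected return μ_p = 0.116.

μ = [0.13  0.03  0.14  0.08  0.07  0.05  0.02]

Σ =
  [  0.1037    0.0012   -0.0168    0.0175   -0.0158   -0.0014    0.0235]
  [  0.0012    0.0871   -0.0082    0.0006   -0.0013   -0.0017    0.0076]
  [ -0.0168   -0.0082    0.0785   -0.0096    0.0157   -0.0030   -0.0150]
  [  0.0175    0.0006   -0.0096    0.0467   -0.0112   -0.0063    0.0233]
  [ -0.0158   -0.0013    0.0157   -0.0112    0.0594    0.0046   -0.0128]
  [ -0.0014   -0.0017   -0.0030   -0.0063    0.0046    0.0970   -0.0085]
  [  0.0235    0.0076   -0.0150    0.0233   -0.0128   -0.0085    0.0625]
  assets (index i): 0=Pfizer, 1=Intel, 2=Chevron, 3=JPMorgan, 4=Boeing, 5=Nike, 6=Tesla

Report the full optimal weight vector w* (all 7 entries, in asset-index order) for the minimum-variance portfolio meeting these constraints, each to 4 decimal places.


0.2570  0.0384  0.3368  0.3018  0.1422  0.0572  -0.1333

x=Σ⁻¹μ = [1.4994  0.5627  2.1392  2.1006  1.3211  0.6676  -0.2206]
y=Σ⁻¹𝟙 = [9.0290  12.2529  17.4448  21.5567  20.8288  12.7688  13.2679]
a=μᵀx=0.800783  b=𝟙ᵀx=8.069971  c=𝟙ᵀy=107.148817  D=ac−b²=20.678480
λ₁=(c·0.116−b)/D = (107.148817·0.116−8.069971)/20.678480 = 0.210813
λ₂=(a−b·0.116)/D = (0.800783−8.069971·0.116)/20.678480 = -0.006545
w* = 0.210813·x + -0.006545·y:
  w_0 = 0.210813·1.4994 + -0.006545·9.0290 = 0.2570  (Pfizer)
  w_1 = 0.210813·0.5627 + -0.006545·12.2529 = 0.0384  (Intel)
  w_2 = 0.210813·2.1392 + -0.006545·17.4448 = 0.3368  (Chevron)
  w_3 = 0.210813·2.1006 + -0.006545·21.5567 = 0.3018  (JPMorgan)
  w_4 = 0.210813·1.3211 + -0.006545·20.8288 = 0.1422  (Boeing)
  w_5 = 0.210813·0.6676 + -0.006545·12.7688 = 0.0572  (Nike)
  w_6 = 0.210813·-0.2206 + -0.006545·13.2679 = -0.1333  (Tesla)
Σw_i=1.0000  μᵀw=0.1160
σ²=wᵀΣw=λ₁·μ_p+λ₂ = 0.210813·0.116 + -0.006545 = 0.017910 ≈ 0.0179


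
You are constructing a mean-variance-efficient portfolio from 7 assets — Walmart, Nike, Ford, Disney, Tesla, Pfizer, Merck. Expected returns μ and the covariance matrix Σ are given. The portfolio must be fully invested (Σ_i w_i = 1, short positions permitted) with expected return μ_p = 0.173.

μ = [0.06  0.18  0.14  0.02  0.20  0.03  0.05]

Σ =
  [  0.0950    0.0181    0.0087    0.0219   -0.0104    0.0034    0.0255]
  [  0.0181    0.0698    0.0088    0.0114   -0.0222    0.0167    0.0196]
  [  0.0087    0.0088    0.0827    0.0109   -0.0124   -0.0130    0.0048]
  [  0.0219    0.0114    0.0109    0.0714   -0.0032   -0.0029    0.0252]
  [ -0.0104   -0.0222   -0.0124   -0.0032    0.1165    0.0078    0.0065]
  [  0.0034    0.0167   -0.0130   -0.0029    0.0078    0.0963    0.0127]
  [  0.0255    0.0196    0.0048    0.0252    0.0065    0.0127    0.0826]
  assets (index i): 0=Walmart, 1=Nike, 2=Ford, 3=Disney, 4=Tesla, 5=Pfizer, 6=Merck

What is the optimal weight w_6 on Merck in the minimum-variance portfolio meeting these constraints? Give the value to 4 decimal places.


-0.0403

g=Σ⁻¹μ = [0.3320  3.3338  1.7326  -0.3500  2.5956  -0.2052  -0.4548]
h=Σ⁻¹𝟙 = [5.7381  10.9697  12.2533  8.8182  12.0208  8.9608  2.0061]
a=μᵀg=1.345786  b=𝟙ᵀg=6.983946  c=𝟙ᵀh=60.766966  D=ac−b²=33.003807
λ₁=(c·0.173−b)/D = (60.766966·0.173−6.983946)/33.003807 = 0.106919
λ₂=(a−b·0.173)/D = (1.345786−6.983946·0.173)/33.003807 = 0.004168
w* = 0.106919·g + 0.004168·h:
  w_0 = 0.106919·0.3320 + 0.004168·5.7381 = 0.0594  (Walmart)
  w_1 = 0.106919·3.3338 + 0.004168·10.9697 = 0.4022  (Nike)
  w_2 = 0.106919·1.7326 + 0.004168·12.2533 = 0.2363  (Ford)
  w_3 = 0.106919·-0.3500 + 0.004168·8.8182 = -0.0007  (Disney)
  w_4 = 0.106919·2.5956 + 0.004168·12.0208 = 0.3276  (Tesla)
  w_5 = 0.106919·-0.2052 + 0.004168·8.9608 = 0.0154  (Pfizer)
  w_6 = 0.106919·-0.4548 + 0.004168·2.0061 = -0.0403  (Merck)
Σw_i=1.0000  μᵀw=0.1730
σ²=wᵀΣw=λ₁·μ_p+λ₂ = 0.106919·0.173 + 0.004168 = 0.022665 ≈ 0.0227


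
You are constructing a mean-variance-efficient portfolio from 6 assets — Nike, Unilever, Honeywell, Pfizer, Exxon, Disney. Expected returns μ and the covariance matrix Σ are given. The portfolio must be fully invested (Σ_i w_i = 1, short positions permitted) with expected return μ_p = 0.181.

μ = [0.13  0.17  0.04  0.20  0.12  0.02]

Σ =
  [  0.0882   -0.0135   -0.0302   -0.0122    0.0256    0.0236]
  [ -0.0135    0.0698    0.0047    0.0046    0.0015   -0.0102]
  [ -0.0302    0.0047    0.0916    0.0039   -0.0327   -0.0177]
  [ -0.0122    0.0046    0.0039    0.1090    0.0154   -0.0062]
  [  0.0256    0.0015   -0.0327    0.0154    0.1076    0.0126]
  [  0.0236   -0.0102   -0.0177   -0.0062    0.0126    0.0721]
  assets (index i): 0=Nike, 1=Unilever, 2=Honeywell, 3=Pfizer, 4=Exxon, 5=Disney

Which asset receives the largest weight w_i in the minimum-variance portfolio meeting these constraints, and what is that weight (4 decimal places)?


Unilever (0.4104)

p=Σ⁻¹μ = [2.3294  2.7036  1.2533  1.8657  0.6068  0.2595]
q=Σ⁻¹𝟙 = [15.7841  17.4676  20.8871  9.1420  8.5072  15.6013]
a=μᵀp=1.263700  b=𝟙ᵀp=9.018183  c=𝟙ᵀq=87.389206  D=ac−b²=29.106109
λ₁=(c·0.181−b)/D = (87.389206·0.181−9.018183)/29.106109 = 0.233603
λ₂=(a−b·0.181)/D = (1.263700−9.018183·0.181)/29.106109 = -0.012664
w* = 0.233603·p + -0.012664·q:
  w_0 = 0.233603·2.3294 + -0.012664·15.7841 = 0.3443  (Nike)
  w_1 = 0.233603·2.7036 + -0.012664·17.4676 = 0.4104  (Unilever)
  w_2 = 0.233603·1.2533 + -0.012664·20.8871 = 0.0283  (Honeywell)
  w_3 = 0.233603·1.8657 + -0.012664·9.1420 = 0.3201  (Pfizer)
  w_4 = 0.233603·0.6068 + -0.012664·8.5072 = 0.0340  (Exxon)
  w_5 = 0.233603·0.2595 + -0.012664·15.6013 = -0.1370  (Disney)
Σw_i=1.0000  μᵀw=0.1810
σ²=wᵀΣw=λ₁·μ_p+λ₂ = 0.233603·0.181 + -0.012664 = 0.029618 ≈ 0.0296
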